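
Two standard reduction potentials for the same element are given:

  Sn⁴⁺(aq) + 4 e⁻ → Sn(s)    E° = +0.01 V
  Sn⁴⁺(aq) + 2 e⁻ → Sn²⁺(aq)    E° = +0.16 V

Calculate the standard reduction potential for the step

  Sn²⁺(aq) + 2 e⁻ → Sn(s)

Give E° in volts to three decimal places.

Sequential free energies add, so n₃E°₃ = n₁E°₁ + n₂E°₂.
With n₃ = 4, and the known step contributing 2×(+0.16) V, the unknown satisfies 2·E° = 4×(+0.01) − 2×(+0.16) = -0.280.
E° = -0.280 / 2 = -0.140 V.

-0.140 V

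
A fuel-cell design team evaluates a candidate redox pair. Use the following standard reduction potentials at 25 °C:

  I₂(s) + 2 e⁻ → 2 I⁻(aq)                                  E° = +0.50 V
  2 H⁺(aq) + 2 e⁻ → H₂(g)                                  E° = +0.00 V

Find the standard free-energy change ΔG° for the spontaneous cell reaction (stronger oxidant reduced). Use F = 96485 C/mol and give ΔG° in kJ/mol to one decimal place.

-96.5 kJ/mol

I₂/I⁻ (E° = +0.50 V) is the cathode; H⁺/H₂ (E° = +0.00 V) is the anode, so E°cell = +0.50 V.
Balancing electrons gives n = 2 (lcm of 2 and 2).
ΔG° = −nFE° = −(2)(96485)(+0.50) = -96,485 J = -96.5 kJ/mol.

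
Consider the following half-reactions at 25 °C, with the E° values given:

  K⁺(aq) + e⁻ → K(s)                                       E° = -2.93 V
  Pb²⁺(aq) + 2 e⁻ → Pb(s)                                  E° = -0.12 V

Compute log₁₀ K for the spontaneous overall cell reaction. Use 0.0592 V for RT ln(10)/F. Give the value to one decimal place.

94.9

Cathode: Pb²⁺/Pb; anode: K⁺/K. E°cell = +2.81 V, n = 2.
log K = nE°cell / 0.0592 = (2)(+2.81) / 0.0592 = 94.9.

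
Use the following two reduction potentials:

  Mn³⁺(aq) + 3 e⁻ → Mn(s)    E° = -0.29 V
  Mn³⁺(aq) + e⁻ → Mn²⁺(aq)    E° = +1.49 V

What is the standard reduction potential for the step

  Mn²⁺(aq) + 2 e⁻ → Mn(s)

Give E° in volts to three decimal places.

Sequential free energies add, so n₃E°₃ = n₁E°₁ + n₂E°₂.
With n₃ = 3, and the known step contributing 1×(+1.49) V, the unknown satisfies 2·E° = 3×(-0.29) − 1×(+1.49) = -2.360.
E° = -2.360 / 2 = -1.180 V.

-1.180 V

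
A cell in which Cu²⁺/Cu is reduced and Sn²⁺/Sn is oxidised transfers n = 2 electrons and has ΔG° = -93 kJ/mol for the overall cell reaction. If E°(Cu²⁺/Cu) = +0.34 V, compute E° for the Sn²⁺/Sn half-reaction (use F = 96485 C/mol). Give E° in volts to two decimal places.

-0.14 V

E°cell = −ΔG°/(nF) = −(-93×10³)/((2)(96485)) = +0.482 V.
Since Cu²⁺/Cu is the cathode and Sn²⁺/Sn the anode, E°cell = E°(Cu²⁺/Cu) − E°(Sn²⁺/Sn).
So E°(Sn²⁺/Sn) = E°(Cu²⁺/Cu) − E°cell = (+0.34) − (+0.482) = -0.14 V.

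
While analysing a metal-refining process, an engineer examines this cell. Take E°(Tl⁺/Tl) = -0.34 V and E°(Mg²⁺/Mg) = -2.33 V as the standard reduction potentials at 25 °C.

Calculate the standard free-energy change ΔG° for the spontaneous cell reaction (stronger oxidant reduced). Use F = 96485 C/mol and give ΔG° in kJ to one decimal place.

Tl⁺/Tl (E° = -0.34 V) is the cathode; Mg²⁺/Mg (E° = -2.33 V) is the anode, so E°cell = +1.99 V.
Balancing electrons gives n = 2 (lcm of 1 and 2).
ΔG° = −nFE° = −(2)(96485)(+1.99) = -384,010 J = -384.0 kJ.

-384.0 kJ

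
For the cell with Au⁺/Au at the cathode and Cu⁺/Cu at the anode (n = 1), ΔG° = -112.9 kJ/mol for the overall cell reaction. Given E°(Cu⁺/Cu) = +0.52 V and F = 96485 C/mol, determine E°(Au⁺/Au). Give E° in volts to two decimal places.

+1.69 V

E°cell = −ΔG°/(nF) = −(-112.9×10³)/((1)(96485)) = +1.170 V.
Since Au⁺/Au is the cathode and Cu⁺/Cu the anode, E°cell = E°(Au⁺/Au) − E°(Cu⁺/Cu).
So E°(Au⁺/Au) = E°cell + E°(Cu⁺/Cu) = +1.170 + (+0.52) = +1.69 V.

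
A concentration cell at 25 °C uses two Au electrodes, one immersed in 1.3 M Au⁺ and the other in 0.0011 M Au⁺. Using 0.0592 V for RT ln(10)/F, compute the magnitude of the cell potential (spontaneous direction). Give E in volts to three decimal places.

+0.182 V

For a concentration cell E°cell = 0. The 1.3 M side is the cathode (reduction is favoured where [Au⁺] is higher).
With n = 1, E = −(0.0592/1) log([Au⁺]ₐₙ/[Au⁺]꜀ₐₜ) = −(0.0592/1) log(0.0011/1.3) = −(0.0592/1)(-3.073) = +0.182 V.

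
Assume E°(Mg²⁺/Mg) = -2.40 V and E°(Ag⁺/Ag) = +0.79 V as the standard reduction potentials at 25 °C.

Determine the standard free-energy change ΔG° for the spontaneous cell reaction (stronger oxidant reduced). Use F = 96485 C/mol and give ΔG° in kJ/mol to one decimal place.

-615.6 kJ/mol

Ag⁺/Ag (E° = +0.79 V) is the cathode; Mg²⁺/Mg (E° = -2.40 V) is the anode, so E°cell = +3.19 V.
Balancing electrons gives n = 2 (lcm of 1 and 2).
ΔG° = −nFE° = −(2)(96485)(+3.19) = -615,574 J = -615.6 kJ/mol.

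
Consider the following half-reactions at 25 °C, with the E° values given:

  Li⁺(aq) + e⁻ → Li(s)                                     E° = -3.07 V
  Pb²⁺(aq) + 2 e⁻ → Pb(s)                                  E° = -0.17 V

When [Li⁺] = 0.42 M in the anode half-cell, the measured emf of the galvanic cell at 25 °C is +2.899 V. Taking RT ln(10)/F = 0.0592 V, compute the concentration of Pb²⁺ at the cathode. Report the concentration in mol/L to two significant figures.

Pb²⁺/Pb is the cathode, Li⁺/Li the anode: E°cell = +2.90 V, n = 2.
Overall reaction: Pb²⁺(aq) + 2 Li(s) → Pb(s) + 2 Li⁺(aq); Q = [Li⁺]^2/[Pb²⁺]^1.
From E = E° − (0.0592/n) log Q: log Q = (E° − E)·n/0.0592 = (+2.90 − (+2.899))·2/0.0592 = 0.0338.
So 1·log[Pb²⁺] = 2·log(0.42) − log Q = -0.7535 − (0.0338) = -0.7873; [Pb²⁺] = 10^(-0.7873) ≈ 0.16 M.

0.16 M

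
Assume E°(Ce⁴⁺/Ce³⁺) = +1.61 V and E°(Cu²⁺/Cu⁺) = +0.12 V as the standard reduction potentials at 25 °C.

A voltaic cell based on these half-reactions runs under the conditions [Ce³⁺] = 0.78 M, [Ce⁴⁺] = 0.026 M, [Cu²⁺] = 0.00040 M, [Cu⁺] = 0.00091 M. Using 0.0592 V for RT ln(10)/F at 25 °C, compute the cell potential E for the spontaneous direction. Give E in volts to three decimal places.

Ce⁴⁺/Ce³⁺ is the cathode (higher E°), Cu²⁺/Cu⁺ the anode: E°cell = +1.61 − (+0.12) = +1.49 V, n = 1.
Overall: Ce⁴⁺(aq) + Cu⁺(aq) → Ce³⁺(aq) + Cu²⁺(aq)
Q = [Ce³⁺]·[Cu²⁺] / ([Ce⁴⁺]·[Cu⁺]); log Q = 1.120.
E = E° − (0.0592/n) log Q = +1.49 − (0.0592/1)(1.120) = +1.424 V.

+1.424 V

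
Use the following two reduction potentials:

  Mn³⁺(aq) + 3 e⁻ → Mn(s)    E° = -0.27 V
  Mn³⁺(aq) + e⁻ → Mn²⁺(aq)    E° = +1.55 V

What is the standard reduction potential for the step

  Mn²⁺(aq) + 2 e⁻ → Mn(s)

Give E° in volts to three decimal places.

-1.180 V

Sequential free energies add, so n₃E°₃ = n₁E°₁ + n₂E°₂.
With n₃ = 3, and the known step contributing 1×(+1.55) V, the unknown satisfies 2·E° = 3×(-0.27) − 1×(+1.55) = -2.360.
E° = -2.360 / 2 = -1.180 V.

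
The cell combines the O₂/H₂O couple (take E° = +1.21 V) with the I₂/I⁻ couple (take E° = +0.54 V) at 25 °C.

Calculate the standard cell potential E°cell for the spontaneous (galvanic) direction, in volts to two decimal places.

+0.67 V

The O₂/H₂O couple has the higher reduction potential, so it is the cathode; I₂/I⁻ is oxidised at the anode.
E°cell = E°(cathode) − E°(anode) = (+1.21) − (+0.54) = +0.67 V.
Since E°cell > 0, the reaction is spontaneous under standard conditions.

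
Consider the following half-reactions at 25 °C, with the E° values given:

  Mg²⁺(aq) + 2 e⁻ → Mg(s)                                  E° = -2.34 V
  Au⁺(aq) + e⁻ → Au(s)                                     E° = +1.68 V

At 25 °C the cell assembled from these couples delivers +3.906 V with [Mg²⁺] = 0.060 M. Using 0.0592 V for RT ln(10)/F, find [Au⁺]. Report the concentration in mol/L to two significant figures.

0.0029 M

Au⁺/Au is the cathode, Mg²⁺/Mg the anode: E°cell = +4.02 V, n = 2.
Overall reaction: 2 Au⁺(aq) + Mg(s) → 2 Au(s) + Mg²⁺(aq); Q = [Mg²⁺]^1/[Au⁺]^2.
From E = E° − (0.0592/n) log Q: log Q = (E° − E)·n/0.0592 = (+4.02 − (+3.906))·2/0.0592 = 3.8514.
So 2·log[Au⁺] = 1·log(0.06) − log Q = -1.2218 − (3.8514) = -5.0732; log[Au⁺] = -5.0732 / 2 = -2.5366; [Au⁺] = 10^(-2.5366) ≈ 0.0029 M.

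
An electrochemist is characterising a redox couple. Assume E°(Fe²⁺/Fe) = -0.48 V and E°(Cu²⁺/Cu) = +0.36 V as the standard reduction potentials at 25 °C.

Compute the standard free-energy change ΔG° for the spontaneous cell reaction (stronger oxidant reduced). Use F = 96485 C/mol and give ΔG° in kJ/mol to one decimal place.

Cu²⁺/Cu (E° = +0.36 V) is the cathode; Fe²⁺/Fe (E° = -0.48 V) is the anode, so E°cell = +0.84 V.
Balancing electrons gives n = 2 (lcm of 2 and 2).
ΔG° = −nFE° = −(2)(96485)(+0.84) = -162,095 J = -162.1 kJ/mol.

-162.1 kJ/mol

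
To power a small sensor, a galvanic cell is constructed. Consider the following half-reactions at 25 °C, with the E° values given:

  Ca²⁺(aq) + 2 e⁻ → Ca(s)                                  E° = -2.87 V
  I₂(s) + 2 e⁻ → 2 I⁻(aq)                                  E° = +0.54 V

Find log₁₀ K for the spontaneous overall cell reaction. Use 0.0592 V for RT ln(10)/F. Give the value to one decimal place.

Cathode: I₂/I⁻; anode: Ca²⁺/Ca. E°cell = +3.41 V, n = 2.
log K = nE°cell / 0.0592 = (2)(+3.41) / 0.0592 = 115.2.

115.2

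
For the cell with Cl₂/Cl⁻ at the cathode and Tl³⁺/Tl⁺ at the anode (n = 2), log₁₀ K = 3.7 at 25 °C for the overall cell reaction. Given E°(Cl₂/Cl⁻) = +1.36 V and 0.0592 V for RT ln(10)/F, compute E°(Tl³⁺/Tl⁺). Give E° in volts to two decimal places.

+1.25 V

E°cell = (0.0592/n)·log K = (0.0592/2)(3.7) = +0.110 V.
Since Cl₂/Cl⁻ is the cathode and Tl³⁺/Tl⁺ the anode, E°cell = E°(Cl₂/Cl⁻) − E°(Tl³⁺/Tl⁺).
So E°(Tl³⁺/Tl⁺) = E°(Cl₂/Cl⁻) − E°cell = (+1.36) − (+0.110) = +1.25 V.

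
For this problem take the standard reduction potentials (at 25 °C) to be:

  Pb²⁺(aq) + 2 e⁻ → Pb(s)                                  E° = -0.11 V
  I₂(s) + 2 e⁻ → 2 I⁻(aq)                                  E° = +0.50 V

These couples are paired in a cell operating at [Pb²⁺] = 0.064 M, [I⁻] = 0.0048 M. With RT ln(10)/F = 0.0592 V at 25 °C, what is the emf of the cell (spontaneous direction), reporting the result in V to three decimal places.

+0.783 V

I₂/I⁻ is the cathode (higher E°), Pb²⁺/Pb the anode: E°cell = +0.50 − (-0.11) = +0.61 V, n = 2.
Overall: I₂(s) + Pb(s) → 2 I⁻(aq) + Pb²⁺(aq)
Q = [I⁻]^2·[Pb²⁺]; log Q = -5.831.
E = E° − (0.0592/n) log Q = +0.61 − (0.0592/2)(-5.831) = +0.783 V.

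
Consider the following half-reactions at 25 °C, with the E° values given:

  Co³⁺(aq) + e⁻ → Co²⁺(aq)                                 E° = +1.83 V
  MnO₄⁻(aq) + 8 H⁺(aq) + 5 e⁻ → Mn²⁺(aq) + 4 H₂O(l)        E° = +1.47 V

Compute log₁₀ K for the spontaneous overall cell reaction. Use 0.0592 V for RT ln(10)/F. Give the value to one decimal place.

30.4

Cathode: Co³⁺/Co²⁺; anode: MnO₄⁻/Mn²⁺. E°cell = +0.36 V, n = 5.
log K = nE°cell / 0.0592 = (5)(+0.36) / 0.0592 = 30.4.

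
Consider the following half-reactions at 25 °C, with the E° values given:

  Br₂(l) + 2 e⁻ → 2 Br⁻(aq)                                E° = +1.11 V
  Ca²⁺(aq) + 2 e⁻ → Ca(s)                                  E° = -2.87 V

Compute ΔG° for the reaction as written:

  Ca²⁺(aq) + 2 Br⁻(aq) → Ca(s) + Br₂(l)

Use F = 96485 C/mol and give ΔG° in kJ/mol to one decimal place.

As written, Ca²⁺/Ca is reduced (cathode) and Br₂/Br⁻ is oxidised (anode), so E°cell = (-2.87) − (+1.11) = -3.98 V.
Balancing electrons gives n = 2.
ΔG° = −nFE° = −(2)(96485)(-3.98) = 768,021 J = +768.0 kJ/mol.

+768.0 kJ/mol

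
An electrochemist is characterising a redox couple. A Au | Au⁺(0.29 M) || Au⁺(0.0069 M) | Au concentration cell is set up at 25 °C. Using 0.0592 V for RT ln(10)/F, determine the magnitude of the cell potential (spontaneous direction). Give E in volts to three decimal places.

For a concentration cell E°cell = 0. The 0.29 M side is the cathode (reduction is favoured where [Au⁺] is higher).
With n = 1, E = −(0.0592/1) log([Au⁺]ₐₙ/[Au⁺]꜀ₐₜ) = −(0.0592/1) log(0.0069/0.29) = −(0.0592/1)(-1.624) = +0.096 V.

+0.096 V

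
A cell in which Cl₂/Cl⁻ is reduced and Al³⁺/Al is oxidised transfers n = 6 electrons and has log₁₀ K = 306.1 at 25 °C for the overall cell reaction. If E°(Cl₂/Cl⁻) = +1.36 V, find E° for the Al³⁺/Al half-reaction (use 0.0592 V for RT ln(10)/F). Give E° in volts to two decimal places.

-1.66 V

E°cell = (0.0592/n)·log K = (0.0592/6)(306.1) = +3.020 V.
Since Cl₂/Cl⁻ is the cathode and Al³⁺/Al the anode, E°cell = E°(Cl₂/Cl⁻) − E°(Al³⁺/Al).
So E°(Al³⁺/Al) = E°(Cl₂/Cl⁻) − E°cell = (+1.36) − (+3.020) = -1.66 V.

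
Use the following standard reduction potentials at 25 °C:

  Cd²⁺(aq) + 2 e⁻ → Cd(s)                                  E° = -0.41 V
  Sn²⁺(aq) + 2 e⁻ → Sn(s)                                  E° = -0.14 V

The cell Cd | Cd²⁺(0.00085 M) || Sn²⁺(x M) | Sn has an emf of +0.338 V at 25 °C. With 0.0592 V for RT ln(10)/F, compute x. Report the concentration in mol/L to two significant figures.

Sn²⁺/Sn is the cathode, Cd²⁺/Cd the anode: E°cell = +0.27 V, n = 2.
Overall reaction: Sn²⁺(aq) + Cd(s) → Sn(s) + Cd²⁺(aq); Q = [Cd²⁺]^1/[Sn²⁺]^1.
From E = E° − (0.0592/n) log Q: log Q = (E° − E)·n/0.0592 = (+0.27 − (+0.338))·2/0.0592 = -2.2973.
So 1·log[Sn²⁺] = 1·log(0.00085) − log Q = -3.0706 − (-2.2973) = -0.7733; [Sn²⁺] = 10^(-0.7733) ≈ 0.17 M.

0.17 M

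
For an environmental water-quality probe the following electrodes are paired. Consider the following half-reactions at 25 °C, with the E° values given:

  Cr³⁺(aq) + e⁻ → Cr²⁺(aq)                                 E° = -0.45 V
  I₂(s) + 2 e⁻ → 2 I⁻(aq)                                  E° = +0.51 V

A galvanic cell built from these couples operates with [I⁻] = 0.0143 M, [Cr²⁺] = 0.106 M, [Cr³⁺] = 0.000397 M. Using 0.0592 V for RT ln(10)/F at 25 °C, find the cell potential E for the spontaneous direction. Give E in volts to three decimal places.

+1.213 V

I₂/I⁻ is the cathode (higher E°), Cr³⁺/Cr²⁺ the anode: E°cell = +0.51 − (-0.45) = +0.96 V, n = 2.
Overall: I₂(s) + 2 Cr²⁺(aq) → 2 I⁻(aq) + 2 Cr³⁺(aq)
Q = [I⁻]^2·[Cr³⁺]^2 / ([Cr²⁺]^2); log Q = -8.542.
E = E° − (0.0592/n) log Q = +0.96 − (0.0592/2)(-8.542) = +1.213 V.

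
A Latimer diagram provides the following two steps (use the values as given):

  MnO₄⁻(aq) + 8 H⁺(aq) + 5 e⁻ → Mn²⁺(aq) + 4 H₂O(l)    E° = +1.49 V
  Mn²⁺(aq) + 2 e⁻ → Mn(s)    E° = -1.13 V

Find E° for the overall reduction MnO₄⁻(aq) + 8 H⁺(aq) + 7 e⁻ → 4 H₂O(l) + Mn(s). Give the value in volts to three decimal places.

+0.741 V

Since ΔG° = −nFE° is additive over sequential reductions, n₃E°₃ = n₁E°₁ + n₂E°₂.
E°₃ = (5×+1.49 + 2×-1.13) / 7 = (+5.190) / 7 = +0.741 V.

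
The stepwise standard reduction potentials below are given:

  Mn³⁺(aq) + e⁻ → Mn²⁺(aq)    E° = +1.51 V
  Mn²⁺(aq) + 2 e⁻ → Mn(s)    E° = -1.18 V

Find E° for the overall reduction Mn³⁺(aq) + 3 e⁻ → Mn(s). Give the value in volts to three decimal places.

Adding the free-energy changes (−nFE°) of the two steps gives −n₃FE°₃ = −n₁FE°₁ − n₂FE°₂.
E°₃ = (1×+1.51 + 2×-1.18) / 3 = (-0.850) / 3 = -0.283 V.

-0.283 V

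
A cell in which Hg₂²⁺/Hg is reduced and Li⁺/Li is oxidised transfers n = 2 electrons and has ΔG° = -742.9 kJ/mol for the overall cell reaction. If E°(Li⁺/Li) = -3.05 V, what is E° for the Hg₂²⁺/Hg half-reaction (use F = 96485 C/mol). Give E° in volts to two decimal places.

+0.80 V

E°cell = −ΔG°/(nF) = −(-742.9×10³)/((2)(96485)) = +3.850 V.
Since Hg₂²⁺/Hg is the cathode and Li⁺/Li the anode, E°cell = E°(Hg₂²⁺/Hg) − E°(Li⁺/Li).
So E°(Hg₂²⁺/Hg) = E°cell + E°(Li⁺/Li) = +3.850 + (-3.05) = +0.80 V.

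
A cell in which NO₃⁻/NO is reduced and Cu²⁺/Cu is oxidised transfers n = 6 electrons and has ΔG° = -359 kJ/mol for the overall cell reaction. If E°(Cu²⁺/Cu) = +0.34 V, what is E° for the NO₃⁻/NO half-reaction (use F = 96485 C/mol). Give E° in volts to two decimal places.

+0.96 V

E°cell = −ΔG°/(nF) = −(-359×10³)/((6)(96485)) = +0.620 V.
Since NO₃⁻/NO is the cathode and Cu²⁺/Cu the anode, E°cell = E°(NO₃⁻/NO) − E°(Cu²⁺/Cu).
So E°(NO₃⁻/NO) = E°cell + E°(Cu²⁺/Cu) = +0.620 + (+0.34) = +0.96 V.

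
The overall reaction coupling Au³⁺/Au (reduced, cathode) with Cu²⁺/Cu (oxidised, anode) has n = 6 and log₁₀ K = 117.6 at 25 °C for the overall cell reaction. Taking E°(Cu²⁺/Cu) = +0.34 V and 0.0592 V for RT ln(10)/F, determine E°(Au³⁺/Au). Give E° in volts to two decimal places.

+1.50 V

E°cell = (0.0592/n)·log K = (0.0592/6)(117.6) = +1.160 V.
Since Au³⁺/Au is the cathode and Cu²⁺/Cu the anode, E°cell = E°(Au³⁺/Au) − E°(Cu²⁺/Cu).
So E°(Au³⁺/Au) = E°cell + E°(Cu²⁺/Cu) = +1.160 + (+0.34) = +1.50 V.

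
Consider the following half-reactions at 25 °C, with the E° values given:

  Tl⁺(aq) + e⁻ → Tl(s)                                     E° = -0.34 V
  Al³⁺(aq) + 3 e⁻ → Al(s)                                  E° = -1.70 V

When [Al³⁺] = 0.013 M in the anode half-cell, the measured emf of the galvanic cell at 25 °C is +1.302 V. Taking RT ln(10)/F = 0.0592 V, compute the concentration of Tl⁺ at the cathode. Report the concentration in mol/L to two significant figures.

Tl⁺/Tl is the cathode, Al³⁺/Al the anode: E°cell = +1.36 V, n = 3.
Overall reaction: 3 Tl⁺(aq) + Al(s) → 3 Tl(s) + Al³⁺(aq); Q = [Al³⁺]^1/[Tl⁺]^3.
From E = E° − (0.0592/n) log Q: log Q = (E° − E)·n/0.0592 = (+1.36 − (+1.302))·3/0.0592 = 2.9392.
So 3·log[Tl⁺] = 1·log(0.013) − log Q = -1.8861 − (2.9392) = -4.8253; log[Tl⁺] = -4.8253 / 3 = -1.6084; [Tl⁺] = 10^(-1.6084) ≈ 0.025 M.

0.025 M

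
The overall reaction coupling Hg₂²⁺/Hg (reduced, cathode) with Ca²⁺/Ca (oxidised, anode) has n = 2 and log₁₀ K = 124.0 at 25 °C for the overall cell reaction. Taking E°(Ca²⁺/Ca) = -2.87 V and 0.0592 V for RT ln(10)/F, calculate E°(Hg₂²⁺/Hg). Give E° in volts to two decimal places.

+0.80 V

E°cell = (0.0592/n)·log K = (0.0592/2)(124.0) = +3.670 V.
Since Hg₂²⁺/Hg is the cathode and Ca²⁺/Ca the anode, E°cell = E°(Hg₂²⁺/Hg) − E°(Ca²⁺/Ca).
So E°(Hg₂²⁺/Hg) = E°cell + E°(Ca²⁺/Ca) = +3.670 + (-2.87) = +0.80 V.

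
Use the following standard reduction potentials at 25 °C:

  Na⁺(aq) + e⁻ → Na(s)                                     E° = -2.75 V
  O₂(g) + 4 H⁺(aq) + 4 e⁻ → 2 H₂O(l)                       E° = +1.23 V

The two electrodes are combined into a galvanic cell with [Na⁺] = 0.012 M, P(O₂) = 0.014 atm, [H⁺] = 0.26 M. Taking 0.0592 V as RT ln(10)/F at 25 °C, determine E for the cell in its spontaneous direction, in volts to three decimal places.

O₂/H₂O is the cathode (higher E°), Na⁺/Na the anode: E°cell = +1.23 − (-2.75) = +3.98 V, n = 4.
Overall: O₂(g) + 4 H⁺(aq) + 4 Na(s) → 2 H₂O(l) + 4 Na⁺(aq)
Q = [Na⁺]^4 / (P(O₂)·[H⁺]^4); log Q = -3.489.
E = E° − (0.0592/n) log Q = +3.98 − (0.0592/4)(-3.489) = +4.032 V.

+4.032 V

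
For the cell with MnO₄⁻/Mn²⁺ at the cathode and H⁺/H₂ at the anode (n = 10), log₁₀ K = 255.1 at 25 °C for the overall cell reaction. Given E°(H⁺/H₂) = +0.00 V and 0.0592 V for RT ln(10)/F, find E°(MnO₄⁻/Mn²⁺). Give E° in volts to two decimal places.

+1.51 V

E°cell = (0.0592/n)·log K = (0.0592/10)(255.1) = +1.510 V.
Since MnO₄⁻/Mn²⁺ is the cathode and H⁺/H₂ the anode, E°cell = E°(MnO₄⁻/Mn²⁺) − E°(H⁺/H₂).
So E°(MnO₄⁻/Mn²⁺) = E°cell + E°(H⁺/H₂) = +1.510 + (+0.00) = +1.51 V.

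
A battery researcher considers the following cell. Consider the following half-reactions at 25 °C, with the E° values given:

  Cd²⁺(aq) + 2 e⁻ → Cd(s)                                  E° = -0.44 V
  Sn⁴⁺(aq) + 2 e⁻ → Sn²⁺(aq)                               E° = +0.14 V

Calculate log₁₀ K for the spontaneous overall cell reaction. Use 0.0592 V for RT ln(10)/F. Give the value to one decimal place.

19.6

Cathode: Sn⁴⁺/Sn²⁺; anode: Cd²⁺/Cd. E°cell = +0.58 V, n = 2.
log K = nE°cell / 0.0592 = (2)(+0.58) / 0.0592 = 19.6.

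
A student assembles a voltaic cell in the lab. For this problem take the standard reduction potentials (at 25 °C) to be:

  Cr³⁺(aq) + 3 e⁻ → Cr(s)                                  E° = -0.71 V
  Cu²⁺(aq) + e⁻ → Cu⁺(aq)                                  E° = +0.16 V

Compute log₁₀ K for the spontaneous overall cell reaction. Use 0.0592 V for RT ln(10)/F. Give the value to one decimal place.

44.1

Cathode: Cu²⁺/Cu⁺; anode: Cr³⁺/Cr. E°cell = +0.87 V, n = 3.
log K = nE°cell / 0.0592 = (3)(+0.87) / 0.0592 = 44.1.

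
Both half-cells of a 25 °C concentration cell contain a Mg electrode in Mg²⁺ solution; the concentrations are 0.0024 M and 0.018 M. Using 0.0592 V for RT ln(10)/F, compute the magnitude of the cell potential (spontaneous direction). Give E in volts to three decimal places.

For a concentration cell E°cell = 0. The 0.018 M side is the cathode (reduction is favoured where [Mg²⁺] is higher).
With n = 2, E = −(0.0592/2) log([Mg²⁺]ₐₙ/[Mg²⁺]꜀ₐₜ) = −(0.0592/2) log(0.0024/0.018) = −(0.0592/2)(-0.875) = +0.026 V.

+0.026 V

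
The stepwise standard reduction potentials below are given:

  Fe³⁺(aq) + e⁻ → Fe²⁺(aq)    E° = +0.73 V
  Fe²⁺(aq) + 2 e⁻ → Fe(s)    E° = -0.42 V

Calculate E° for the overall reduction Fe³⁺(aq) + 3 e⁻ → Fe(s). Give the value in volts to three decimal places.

-0.037 V

Adding the free-energy changes (−nFE°) of the two steps gives −n₃FE°₃ = −n₁FE°₁ − n₂FE°₂.
E°₃ = (1×+0.73 + 2×-0.42) / 3 = (-0.110) / 3 = -0.037 V.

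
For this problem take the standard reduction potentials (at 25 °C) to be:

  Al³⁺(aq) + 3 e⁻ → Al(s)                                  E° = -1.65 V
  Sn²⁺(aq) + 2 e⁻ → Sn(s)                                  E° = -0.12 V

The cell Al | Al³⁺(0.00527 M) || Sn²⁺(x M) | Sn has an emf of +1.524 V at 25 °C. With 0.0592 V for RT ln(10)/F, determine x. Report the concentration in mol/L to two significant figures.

Sn²⁺/Sn is the cathode, Al³⁺/Al the anode: E°cell = +1.53 V, n = 6.
Overall reaction: 3 Sn²⁺(aq) + 2 Al(s) → 3 Sn(s) + 2 Al³⁺(aq); Q = [Al³⁺]^2/[Sn²⁺]^3.
From E = E° − (0.0592/n) log Q: log Q = (E° − E)·n/0.0592 = (+1.53 − (+1.524))·6/0.0592 = 0.6081.
So 3·log[Sn²⁺] = 2·log(0.00527) − log Q = -4.5564 − (0.6081) = -5.1645; log[Sn²⁺] = -5.1645 / 3 = -1.7215; [Sn²⁺] = 10^(-1.7215) ≈ 0.019 M.

0.019 M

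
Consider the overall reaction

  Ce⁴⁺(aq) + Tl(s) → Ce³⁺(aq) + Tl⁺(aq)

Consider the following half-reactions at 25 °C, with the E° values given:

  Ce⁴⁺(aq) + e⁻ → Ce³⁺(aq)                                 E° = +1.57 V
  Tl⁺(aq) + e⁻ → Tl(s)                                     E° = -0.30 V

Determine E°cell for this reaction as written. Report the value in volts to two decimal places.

+1.87 V

The Ce⁴⁺/Ce³⁺ couple has the higher reduction potential, so it is the cathode; Tl⁺/Tl is oxidised at the anode.
E°cell = E°(cathode) − E°(anode) = (+1.57) − (-0.30) = +1.87 V.
Since E°cell > 0, the reaction is spontaneous under standard conditions.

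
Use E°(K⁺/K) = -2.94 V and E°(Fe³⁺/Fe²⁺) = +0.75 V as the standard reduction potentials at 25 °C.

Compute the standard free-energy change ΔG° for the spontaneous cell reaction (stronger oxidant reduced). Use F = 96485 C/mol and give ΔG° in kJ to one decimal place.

-356.0 kJ

Fe³⁺/Fe²⁺ (E° = +0.75 V) is the cathode; K⁺/K (E° = -2.94 V) is the anode, so E°cell = +3.69 V.
Balancing electrons gives n = 1 (lcm of 1 and 1).
ΔG° = −nFE° = −(1)(96485)(+3.69) = -356,030 J = -356.0 kJ.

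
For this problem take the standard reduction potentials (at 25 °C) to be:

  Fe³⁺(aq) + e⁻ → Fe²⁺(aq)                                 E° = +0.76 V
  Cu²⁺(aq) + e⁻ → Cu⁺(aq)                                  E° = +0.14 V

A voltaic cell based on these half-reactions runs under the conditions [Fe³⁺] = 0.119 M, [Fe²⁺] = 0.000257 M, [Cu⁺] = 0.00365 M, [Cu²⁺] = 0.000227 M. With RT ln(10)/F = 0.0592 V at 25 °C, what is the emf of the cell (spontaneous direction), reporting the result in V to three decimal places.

Fe³⁺/Fe²⁺ is the cathode (higher E°), Cu²⁺/Cu⁺ the anode: E°cell = +0.76 − (+0.14) = +0.62 V, n = 1.
Overall: Fe³⁺(aq) + Cu⁺(aq) → Fe²⁺(aq) + Cu²⁺(aq)
Q = [Fe²⁺]·[Cu²⁺] / ([Fe³⁺]·[Cu⁺]); log Q = -3.872.
E = E° − (0.0592/n) log Q = +0.62 − (0.0592/1)(-3.872) = +0.849 V.

+0.849 V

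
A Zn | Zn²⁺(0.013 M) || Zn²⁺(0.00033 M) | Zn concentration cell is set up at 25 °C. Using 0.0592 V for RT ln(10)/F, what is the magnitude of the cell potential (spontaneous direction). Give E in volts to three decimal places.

+0.047 V

For a concentration cell E°cell = 0. The 0.013 M side is the cathode (reduction is favoured where [Zn²⁺] is higher).
With n = 2, E = −(0.0592/2) log([Zn²⁺]ₐₙ/[Zn²⁺]꜀ₐₜ) = −(0.0592/2) log(0.00033/0.013) = −(0.0592/2)(-1.595) = +0.047 V.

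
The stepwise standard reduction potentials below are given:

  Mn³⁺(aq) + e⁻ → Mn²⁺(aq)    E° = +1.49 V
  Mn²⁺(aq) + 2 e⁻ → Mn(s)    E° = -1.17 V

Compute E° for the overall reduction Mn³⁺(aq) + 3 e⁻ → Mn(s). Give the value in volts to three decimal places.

-0.283 V

Since ΔG° = −nFE° is additive over sequential reductions, n₃E°₃ = n₁E°₁ + n₂E°₂.
E°₃ = (1×+1.49 + 2×-1.17) / 3 = (-0.850) / 3 = -0.283 V.
Simply averaging or adding the two E° values would be wrong; the electron-weighted sum is required.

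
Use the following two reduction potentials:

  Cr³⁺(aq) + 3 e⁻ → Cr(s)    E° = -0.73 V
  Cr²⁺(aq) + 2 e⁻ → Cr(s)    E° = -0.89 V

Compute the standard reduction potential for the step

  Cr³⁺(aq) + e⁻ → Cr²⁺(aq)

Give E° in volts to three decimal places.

-0.410 V

Sequential free energies add, so n₃E°₃ = n₁E°₁ + n₂E°₂.
With n₃ = 3, and the known step contributing 2×(-0.89) V, the unknown satisfies 1·E° = 3×(-0.73) − 2×(-0.89) = -0.410.
E° = -0.410 / 1 = -0.410 V.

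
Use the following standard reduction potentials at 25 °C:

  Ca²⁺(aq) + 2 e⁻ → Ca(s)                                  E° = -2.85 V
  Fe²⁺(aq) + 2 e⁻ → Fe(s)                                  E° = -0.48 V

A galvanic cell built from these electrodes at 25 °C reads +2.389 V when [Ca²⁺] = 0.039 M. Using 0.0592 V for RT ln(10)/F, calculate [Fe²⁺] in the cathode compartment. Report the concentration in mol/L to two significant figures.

Fe²⁺/Fe is the cathode, Ca²⁺/Ca the anode: E°cell = +2.37 V, n = 2.
Overall reaction: Fe²⁺(aq) + Ca(s) → Fe(s) + Ca²⁺(aq); Q = [Ca²⁺]^1/[Fe²⁺]^1.
From E = E° − (0.0592/n) log Q: log Q = (E° − E)·n/0.0592 = (+2.37 − (+2.389))·2/0.0592 = -0.6419.
So 1·log[Fe²⁺] = 1·log(0.039) − log Q = -1.4089 − (-0.6419) = -0.7670; [Fe²⁺] = 10^(-0.7670) ≈ 0.17 M.

0.17 M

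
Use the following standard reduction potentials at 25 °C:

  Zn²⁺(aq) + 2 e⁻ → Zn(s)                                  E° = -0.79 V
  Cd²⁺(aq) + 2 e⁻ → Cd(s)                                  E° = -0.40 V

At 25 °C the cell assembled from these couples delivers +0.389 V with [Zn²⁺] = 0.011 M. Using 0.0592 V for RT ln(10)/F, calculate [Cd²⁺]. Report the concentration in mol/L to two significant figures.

0.010 M

Cd²⁺/Cd is the cathode, Zn²⁺/Zn the anode: E°cell = +0.39 V, n = 2.
Overall reaction: Cd²⁺(aq) + Zn(s) → Cd(s) + Zn²⁺(aq); Q = [Zn²⁺]^1/[Cd²⁺]^1.
From E = E° − (0.0592/n) log Q: log Q = (E° − E)·n/0.0592 = (+0.39 − (+0.389))·2/0.0592 = 0.0338.
So 1·log[Cd²⁺] = 1·log(0.011) − log Q = -1.9586 − (0.0338) = -1.9924; [Cd²⁺] = 10^(-1.9924) ≈ 0.010 M.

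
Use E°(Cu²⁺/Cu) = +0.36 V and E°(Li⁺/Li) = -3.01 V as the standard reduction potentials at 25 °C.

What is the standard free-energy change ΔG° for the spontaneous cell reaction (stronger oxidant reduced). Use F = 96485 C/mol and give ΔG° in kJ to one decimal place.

-650.3 kJ

Cu²⁺/Cu (E° = +0.36 V) is the cathode; Li⁺/Li (E° = -3.01 V) is the anode, so E°cell = +3.37 V.
Balancing electrons gives n = 2 (lcm of 2 and 1).
ΔG° = −nFE° = −(2)(96485)(+3.37) = -650,309 J = -650.3 kJ.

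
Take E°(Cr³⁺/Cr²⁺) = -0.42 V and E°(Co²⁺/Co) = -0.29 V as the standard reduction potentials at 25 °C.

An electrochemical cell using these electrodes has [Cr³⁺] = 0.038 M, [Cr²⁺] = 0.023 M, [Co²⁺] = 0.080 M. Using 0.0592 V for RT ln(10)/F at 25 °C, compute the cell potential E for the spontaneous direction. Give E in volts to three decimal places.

+0.085 V

Co²⁺/Co is the cathode (higher E°), Cr³⁺/Cr²⁺ the anode: E°cell = -0.29 − (-0.42) = +0.13 V, n = 2.
Overall: Co²⁺(aq) + 2 Cr²⁺(aq) → Co(s) + 2 Cr³⁺(aq)
Q = [Cr³⁺]^2 / ([Co²⁺]·[Cr²⁺]^2); log Q = 1.533.
E = E° − (0.0592/n) log Q = +0.13 − (0.0592/2)(1.533) = +0.085 V.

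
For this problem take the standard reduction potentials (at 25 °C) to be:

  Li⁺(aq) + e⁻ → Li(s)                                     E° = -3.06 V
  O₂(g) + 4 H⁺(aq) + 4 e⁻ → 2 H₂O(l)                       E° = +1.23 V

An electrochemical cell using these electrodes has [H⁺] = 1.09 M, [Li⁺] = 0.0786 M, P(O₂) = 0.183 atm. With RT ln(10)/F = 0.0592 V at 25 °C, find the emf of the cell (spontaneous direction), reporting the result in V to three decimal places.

O₂/H₂O is the cathode (higher E°), Li⁺/Li the anode: E°cell = +1.23 − (-3.06) = +4.29 V, n = 4.
Overall: O₂(g) + 4 H⁺(aq) + 4 Li(s) → 2 H₂O(l) + 4 Li⁺(aq)
Q = [Li⁺]^4 / (P(O₂)·[H⁺]^4); log Q = -3.830.
E = E° − (0.0592/n) log Q = +4.29 − (0.0592/4)(-3.830) = +4.347 V.

+4.347 V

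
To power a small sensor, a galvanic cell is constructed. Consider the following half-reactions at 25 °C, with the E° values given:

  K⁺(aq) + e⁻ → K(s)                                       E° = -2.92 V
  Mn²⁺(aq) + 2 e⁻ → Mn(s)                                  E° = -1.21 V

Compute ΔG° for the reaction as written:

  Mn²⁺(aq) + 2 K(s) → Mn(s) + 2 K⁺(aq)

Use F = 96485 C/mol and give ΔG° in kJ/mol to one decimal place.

-330.0 kJ/mol

As written, Mn²⁺/Mn is reduced (cathode) and K⁺/K is oxidised (anode), so E°cell = (-1.21) − (-2.92) = +1.71 V.
Balancing electrons gives n = 2.
ΔG° = −nFE° = −(2)(96485)(+1.71) = -329,979 J = -330.0 kJ/mol.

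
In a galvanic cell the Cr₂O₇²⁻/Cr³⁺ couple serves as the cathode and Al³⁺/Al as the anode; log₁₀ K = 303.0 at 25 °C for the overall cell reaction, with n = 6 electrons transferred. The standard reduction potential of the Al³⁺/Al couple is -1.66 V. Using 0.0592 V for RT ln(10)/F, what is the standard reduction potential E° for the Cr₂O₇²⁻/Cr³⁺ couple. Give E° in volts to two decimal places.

+1.33 V

E°cell = (0.0592/n)·log K = (0.0592/6)(303.0) = +2.990 V.
Since Cr₂O₇²⁻/Cr³⁺ is the cathode and Al³⁺/Al the anode, E°cell = E°(Cr₂O₇²⁻/Cr³⁺) − E°(Al³⁺/Al).
So E°(Cr₂O₇²⁻/Cr³⁺) = E°cell + E°(Al³⁺/Al) = +2.990 + (-1.66) = +1.33 V.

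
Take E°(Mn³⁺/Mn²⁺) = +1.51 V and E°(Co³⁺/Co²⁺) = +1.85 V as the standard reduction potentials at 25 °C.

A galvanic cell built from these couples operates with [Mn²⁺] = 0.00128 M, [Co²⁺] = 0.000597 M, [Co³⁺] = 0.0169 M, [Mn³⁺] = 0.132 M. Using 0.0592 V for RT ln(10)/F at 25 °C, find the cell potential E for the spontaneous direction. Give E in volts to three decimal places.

+0.307 V

Co³⁺/Co²⁺ is the cathode (higher E°), Mn³⁺/Mn²⁺ the anode: E°cell = +1.85 − (+1.51) = +0.34 V, n = 1.
Overall: Co³⁺(aq) + Mn²⁺(aq) → Co²⁺(aq) + Mn³⁺(aq)
Q = [Co²⁺]·[Mn³⁺] / ([Co³⁺]·[Mn²⁺]); log Q = 0.561.
E = E° − (0.0592/n) log Q = +0.34 − (0.0592/1)(0.561) = +0.307 V.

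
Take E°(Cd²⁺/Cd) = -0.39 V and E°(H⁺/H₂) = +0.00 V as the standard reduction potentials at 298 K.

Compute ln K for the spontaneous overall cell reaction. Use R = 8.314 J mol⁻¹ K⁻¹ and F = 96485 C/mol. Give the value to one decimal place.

30.4

Cathode: H⁺/H₂; anode: Cd²⁺/Cd. E°cell = (+0.00) − (-0.39) = +0.39 V, with n = 2.
ΔG° = −nFE° = −RT ln K, so ln K = nFE°/(RT) = (2)(96485)(+0.39) / ((8.314)(298)) = 30.376.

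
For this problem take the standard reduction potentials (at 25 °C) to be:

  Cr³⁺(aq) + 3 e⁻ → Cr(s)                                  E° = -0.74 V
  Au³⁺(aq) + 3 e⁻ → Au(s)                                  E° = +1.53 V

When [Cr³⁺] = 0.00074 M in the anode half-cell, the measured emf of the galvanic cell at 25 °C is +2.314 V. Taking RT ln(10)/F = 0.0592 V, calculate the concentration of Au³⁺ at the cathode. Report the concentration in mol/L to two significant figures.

Au³⁺/Au is the cathode, Cr³⁺/Cr the anode: E°cell = +2.27 V, n = 3.
Overall reaction: Au³⁺(aq) + Cr(s) → Au(s) + Cr³⁺(aq); Q = [Cr³⁺]^1/[Au³⁺]^1.
From E = E° − (0.0592/n) log Q: log Q = (E° − E)·n/0.0592 = (+2.27 − (+2.314))·3/0.0592 = -2.2297.
So 1·log[Au³⁺] = 1·log(0.00074) − log Q = -3.1308 − (-2.2297) = -0.9011; [Au³⁺] = 10^(-0.9011) ≈ 0.13 M.

0.13 M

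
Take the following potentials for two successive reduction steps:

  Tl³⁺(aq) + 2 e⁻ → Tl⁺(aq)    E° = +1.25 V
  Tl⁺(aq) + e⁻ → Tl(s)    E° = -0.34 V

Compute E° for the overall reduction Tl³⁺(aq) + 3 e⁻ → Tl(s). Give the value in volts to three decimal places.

Adding the free-energy changes (−nFE°) of the two steps gives −n₃FE°₃ = −n₁FE°₁ − n₂FE°₂.
E°₃ = (2×+1.25 + 1×-0.34) / 3 = (+2.160) / 3 = +0.720 V.
E° values themselves are not directly additive — weighting by electron count is essential.

+0.720 V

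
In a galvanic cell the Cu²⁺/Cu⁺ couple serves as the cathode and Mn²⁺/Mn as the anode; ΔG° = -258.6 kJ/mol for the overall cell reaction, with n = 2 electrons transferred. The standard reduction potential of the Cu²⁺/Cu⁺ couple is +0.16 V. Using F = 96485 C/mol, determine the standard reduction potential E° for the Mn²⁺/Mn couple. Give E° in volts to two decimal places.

-1.18 V

E°cell = −ΔG°/(nF) = −(-258.6×10³)/((2)(96485)) = +1.340 V.
Since Cu²⁺/Cu⁺ is the cathode and Mn²⁺/Mn the anode, E°cell = E°(Cu²⁺/Cu⁺) − E°(Mn²⁺/Mn).
So E°(Mn²⁺/Mn) = E°(Cu²⁺/Cu⁺) − E°cell = (+0.16) − (+1.340) = -1.18 V.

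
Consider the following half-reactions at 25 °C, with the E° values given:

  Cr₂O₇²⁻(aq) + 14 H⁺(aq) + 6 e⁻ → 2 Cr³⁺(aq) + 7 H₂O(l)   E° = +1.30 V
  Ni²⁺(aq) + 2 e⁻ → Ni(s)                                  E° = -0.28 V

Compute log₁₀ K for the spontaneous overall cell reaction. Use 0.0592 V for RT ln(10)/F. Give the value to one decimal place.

Cathode: Cr₂O₇²⁻/Cr³⁺; anode: Ni²⁺/Ni. E°cell = +1.58 V, n = 6.
log K = nE°cell / 0.0592 = (6)(+1.58) / 0.0592 = 160.1.

160.1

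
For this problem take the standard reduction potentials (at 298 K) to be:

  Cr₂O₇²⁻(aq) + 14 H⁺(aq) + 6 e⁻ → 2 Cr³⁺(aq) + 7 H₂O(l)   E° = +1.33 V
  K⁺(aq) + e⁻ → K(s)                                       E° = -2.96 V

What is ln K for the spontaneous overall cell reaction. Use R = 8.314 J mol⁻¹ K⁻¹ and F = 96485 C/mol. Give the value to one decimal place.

1002.4

Cathode: Cr₂O₇²⁻/Cr³⁺; anode: K⁺/K. E°cell = (+1.33) − (-2.96) = +4.29 V, with n = 6.
ΔG° = −nFE° = −RT ln K, so ln K = nFE°/(RT) = (6)(96485)(+4.29) / ((8.314)(298)) = 1002.402.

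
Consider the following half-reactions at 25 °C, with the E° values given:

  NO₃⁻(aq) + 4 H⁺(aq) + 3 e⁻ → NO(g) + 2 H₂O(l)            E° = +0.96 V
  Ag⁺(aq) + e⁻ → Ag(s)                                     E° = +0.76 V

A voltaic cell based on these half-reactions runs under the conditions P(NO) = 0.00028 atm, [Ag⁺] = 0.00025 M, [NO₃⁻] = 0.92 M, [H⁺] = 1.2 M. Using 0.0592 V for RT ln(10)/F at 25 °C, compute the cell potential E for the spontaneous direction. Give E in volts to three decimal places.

+0.489 V

NO₃⁻/NO is the cathode (higher E°), Ag⁺/Ag the anode: E°cell = +0.96 − (+0.76) = +0.20 V, n = 3.
Overall: NO₃⁻(aq) + 4 H⁺(aq) + 3 Ag(s) → NO(g) + 2 H₂O(l) + 3 Ag⁺(aq)
Q = P(NO)·[Ag⁺]^3 / ([NO₃⁻]·[H⁺]^4); log Q = -14.640.
E = E° − (0.0592/n) log Q = +0.20 − (0.0592/3)(-14.640) = +0.489 V.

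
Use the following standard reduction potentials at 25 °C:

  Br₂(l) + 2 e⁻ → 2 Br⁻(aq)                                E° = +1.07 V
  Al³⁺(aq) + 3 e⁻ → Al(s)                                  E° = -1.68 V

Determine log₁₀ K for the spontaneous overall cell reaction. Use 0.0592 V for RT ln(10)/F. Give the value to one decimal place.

Cathode: Br₂/Br⁻; anode: Al³⁺/Al. E°cell = +2.75 V, n = 6.
log K = nE°cell / 0.0592 = (6)(+2.75) / 0.0592 = 278.7.

278.7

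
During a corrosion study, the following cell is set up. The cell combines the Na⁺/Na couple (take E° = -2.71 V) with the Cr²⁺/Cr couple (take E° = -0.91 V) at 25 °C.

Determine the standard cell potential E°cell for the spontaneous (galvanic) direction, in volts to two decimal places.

+1.80 V

The Cr²⁺/Cr couple has the higher reduction potential, so it is the cathode; Na⁺/Na is oxidised at the anode.
E°cell = E°(cathode) − E°(anode) = (-0.91) − (-2.71) = +1.80 V.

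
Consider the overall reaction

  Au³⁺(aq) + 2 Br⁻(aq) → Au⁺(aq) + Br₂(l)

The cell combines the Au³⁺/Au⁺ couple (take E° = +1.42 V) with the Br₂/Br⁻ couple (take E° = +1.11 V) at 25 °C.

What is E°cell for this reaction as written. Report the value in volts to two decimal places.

The Au³⁺/Au⁺ couple has the higher reduction potential, so it is the cathode; Br₂/Br⁻ is oxidised at the anode.
E°cell = E°(cathode) − E°(anode) = (+1.42) − (+1.11) = +0.31 V.

+0.31 V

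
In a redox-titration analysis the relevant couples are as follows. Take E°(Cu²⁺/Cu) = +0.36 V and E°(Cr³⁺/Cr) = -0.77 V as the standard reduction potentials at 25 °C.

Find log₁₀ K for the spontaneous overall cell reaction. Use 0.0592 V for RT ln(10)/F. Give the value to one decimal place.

114.5

Cathode: Cu²⁺/Cu; anode: Cr³⁺/Cr. E°cell = +1.13 V, n = 6.
log K = nE°cell / 0.0592 = (6)(+1.13) / 0.0592 = 114.5.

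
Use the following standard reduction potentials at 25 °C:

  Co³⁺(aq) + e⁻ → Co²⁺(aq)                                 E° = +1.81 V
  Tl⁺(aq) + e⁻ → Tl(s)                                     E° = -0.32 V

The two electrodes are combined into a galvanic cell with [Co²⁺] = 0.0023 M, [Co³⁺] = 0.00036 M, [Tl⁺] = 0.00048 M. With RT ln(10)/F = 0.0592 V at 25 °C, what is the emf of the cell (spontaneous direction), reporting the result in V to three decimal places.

+2.279 V

Co³⁺/Co²⁺ is the cathode (higher E°), Tl⁺/Tl the anode: E°cell = +1.81 − (-0.32) = +2.13 V, n = 1.
Overall: Co³⁺(aq) + Tl(s) → Co²⁺(aq) + Tl⁺(aq)
Q = [Co²⁺]·[Tl⁺] / ([Co³⁺]); log Q = -2.513.
E = E° − (0.0592/n) log Q = +2.13 − (0.0592/1)(-2.513) = +2.279 V.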